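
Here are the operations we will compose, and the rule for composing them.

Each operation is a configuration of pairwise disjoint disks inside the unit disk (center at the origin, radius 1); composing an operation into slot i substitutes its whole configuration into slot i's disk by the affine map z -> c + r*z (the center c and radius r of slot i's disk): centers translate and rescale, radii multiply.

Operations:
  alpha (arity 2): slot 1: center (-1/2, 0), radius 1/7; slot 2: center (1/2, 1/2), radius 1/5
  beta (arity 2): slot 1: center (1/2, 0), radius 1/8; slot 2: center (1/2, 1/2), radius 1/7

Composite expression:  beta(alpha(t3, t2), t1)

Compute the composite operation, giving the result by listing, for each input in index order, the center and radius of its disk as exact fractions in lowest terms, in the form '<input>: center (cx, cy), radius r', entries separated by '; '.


t1: center (1/2, 1/2), radius 1/7; t2: center (9/16, 1/16), radius 1/40; t3: center (7/16, 0), radius 1/56

Only the slot chain above each t matters under beta; compose those maps.
for t3, the 2-step affine chain lands on center (7/16, 0), radius 1/56
for t2, the 2-step affine chain lands on center (9/16, 1/16), radius 1/40
for t1, the 1-step affine chain lands on center (1/2, 1/2), radius 1/7


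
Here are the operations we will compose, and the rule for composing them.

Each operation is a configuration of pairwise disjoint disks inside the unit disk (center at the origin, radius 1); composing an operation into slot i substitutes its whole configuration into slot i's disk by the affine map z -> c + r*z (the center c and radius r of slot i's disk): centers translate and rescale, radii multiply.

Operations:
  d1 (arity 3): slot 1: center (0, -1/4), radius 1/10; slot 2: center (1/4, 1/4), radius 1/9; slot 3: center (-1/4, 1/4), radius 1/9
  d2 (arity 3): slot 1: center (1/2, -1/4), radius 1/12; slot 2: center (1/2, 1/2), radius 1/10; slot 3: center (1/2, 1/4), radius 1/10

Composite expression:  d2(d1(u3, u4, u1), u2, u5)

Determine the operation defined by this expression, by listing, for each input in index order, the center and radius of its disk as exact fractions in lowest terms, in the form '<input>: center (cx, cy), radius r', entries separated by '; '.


u1: center (23/48, -11/48), radius 1/108; u2: center (1/2, 1/2), radius 1/10; u3: center (1/2, -13/48), radius 1/120; u4: center (25/48, -11/48), radius 1/108; u5: center (1/2, 1/4), radius 1/10

Below d2, radii multiply path by path; the u-disk centers shift.
u3: after 2 affine steps, its disk has center (1/2, -13/48), radius 1/120
u4: after 2 affine steps, its disk has center (25/48, -11/48), radius 1/108
u1: after 2 affine steps, its disk has center (23/48, -11/48), radius 1/108
u2: after 1 affine step, its disk has center (1/2, 1/2), radius 1/10
u5: after 1 affine step, its disk has center (1/2, 1/4), radius 1/10


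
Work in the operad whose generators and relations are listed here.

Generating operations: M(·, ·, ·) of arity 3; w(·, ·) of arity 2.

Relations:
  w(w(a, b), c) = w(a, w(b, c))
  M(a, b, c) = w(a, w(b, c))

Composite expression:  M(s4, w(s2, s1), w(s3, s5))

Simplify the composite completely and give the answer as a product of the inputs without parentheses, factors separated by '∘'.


All parenthesizations of M agree; list the s-inputs left to right.
w(s2, s1) unparenthesizes to s2 ∘ s1
w(s3, s5) unparenthesizes to s3 ∘ s5
M(s4, w(s2, s1), w(s3, s5)) unparenthesizes to s4 ∘ s2 ∘ s1 ∘ s3 ∘ s5

s4 ∘ s2 ∘ s1 ∘ s3 ∘ s5


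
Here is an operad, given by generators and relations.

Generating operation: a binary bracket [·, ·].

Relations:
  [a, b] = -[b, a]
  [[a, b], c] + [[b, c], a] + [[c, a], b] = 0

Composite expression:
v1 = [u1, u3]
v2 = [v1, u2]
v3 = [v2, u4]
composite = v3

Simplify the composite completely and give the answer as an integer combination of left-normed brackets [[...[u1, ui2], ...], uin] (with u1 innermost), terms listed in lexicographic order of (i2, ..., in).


[[[u1, u3], u2], u4]

Left-normed coefficients sit on the u1-initial expansion words.
Composite bracket: [[[u1, u3], u2], u4]
Under [a, b] = ab - ba we get 8 signed associative words (2^3 = 8).
Collect the words opening with u1:
  u1u3u2u4 appears with sign +1, giving the term +[[[u1, u3], u2], u4]


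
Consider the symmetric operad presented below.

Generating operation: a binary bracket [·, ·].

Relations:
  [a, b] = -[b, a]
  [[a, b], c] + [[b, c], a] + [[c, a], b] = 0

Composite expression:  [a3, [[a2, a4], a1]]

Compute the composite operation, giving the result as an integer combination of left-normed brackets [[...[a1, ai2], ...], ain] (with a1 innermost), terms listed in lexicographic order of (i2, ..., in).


Skip Jacobi rewriting: expand, keep a1-initial words, read off terms.
Composite bracket: [a3, [[a2, a4], a1]]
Expanding via [a, b] = ab - ba: 8 signed words (2^3 = 8).
Only words starting with a1 matter:
  from a1a2a4a3, sign +1: term +[[[a1, a2], a4], a3]
  from a1a4a2a3, sign -1: term -[[[a1, a4], a2], a3]

[[[a1, a2], a4], a3] - [[[a1, a4], a2], a3]


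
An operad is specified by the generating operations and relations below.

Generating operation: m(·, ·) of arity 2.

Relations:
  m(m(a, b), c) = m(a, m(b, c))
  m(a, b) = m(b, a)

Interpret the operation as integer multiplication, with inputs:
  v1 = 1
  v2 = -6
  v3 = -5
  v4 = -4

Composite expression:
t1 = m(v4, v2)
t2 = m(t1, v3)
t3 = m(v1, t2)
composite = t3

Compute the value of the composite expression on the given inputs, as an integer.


m(v4, v2) = 24
m(m(v4, v2), v3) = -120
m(v1, m(m(v4, v2), v3)) = -120

-120


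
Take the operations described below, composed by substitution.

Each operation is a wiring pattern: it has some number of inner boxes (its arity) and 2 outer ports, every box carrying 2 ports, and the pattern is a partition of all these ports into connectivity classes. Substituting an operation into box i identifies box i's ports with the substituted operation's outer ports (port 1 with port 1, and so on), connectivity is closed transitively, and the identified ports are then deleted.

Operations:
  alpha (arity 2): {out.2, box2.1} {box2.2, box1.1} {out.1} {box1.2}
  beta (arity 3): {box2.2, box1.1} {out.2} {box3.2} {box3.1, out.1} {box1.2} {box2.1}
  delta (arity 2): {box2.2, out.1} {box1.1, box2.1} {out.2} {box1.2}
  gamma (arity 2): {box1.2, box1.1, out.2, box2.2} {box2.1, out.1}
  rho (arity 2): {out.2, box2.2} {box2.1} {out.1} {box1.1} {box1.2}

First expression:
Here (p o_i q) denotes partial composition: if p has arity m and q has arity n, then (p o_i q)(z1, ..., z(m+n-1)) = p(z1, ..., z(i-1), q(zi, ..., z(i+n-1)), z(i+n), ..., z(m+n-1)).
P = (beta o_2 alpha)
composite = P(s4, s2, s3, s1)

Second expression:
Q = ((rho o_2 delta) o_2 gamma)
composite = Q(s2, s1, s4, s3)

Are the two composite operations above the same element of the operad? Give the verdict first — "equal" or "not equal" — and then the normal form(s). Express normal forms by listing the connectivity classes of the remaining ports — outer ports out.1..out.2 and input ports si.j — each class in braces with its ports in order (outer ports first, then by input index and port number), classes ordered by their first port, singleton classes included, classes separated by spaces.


not equal; first: {out.1, s1.1} {out.2} {s1.2} {s2.1, s3.2} {s2.2} {s3.1, s4.1} {s4.2}; second: {out.1} {out.2} {s1.1, s1.2, s4.2} {s2.1} {s2.2} {s3.1, s4.1} {s3.2}

In normal form, the first expression is {out.1, s1.1} {out.2} {s1.2} {s2.1, s3.2} {s2.2} {s3.1, s4.1} {s4.2}
In normal form, the second expression is {out.1} {out.2} {s1.1, s1.2, s4.2} {s2.1} {s2.2} {s3.1, s4.1} {s3.2}
Distinct normal forms: not equal.


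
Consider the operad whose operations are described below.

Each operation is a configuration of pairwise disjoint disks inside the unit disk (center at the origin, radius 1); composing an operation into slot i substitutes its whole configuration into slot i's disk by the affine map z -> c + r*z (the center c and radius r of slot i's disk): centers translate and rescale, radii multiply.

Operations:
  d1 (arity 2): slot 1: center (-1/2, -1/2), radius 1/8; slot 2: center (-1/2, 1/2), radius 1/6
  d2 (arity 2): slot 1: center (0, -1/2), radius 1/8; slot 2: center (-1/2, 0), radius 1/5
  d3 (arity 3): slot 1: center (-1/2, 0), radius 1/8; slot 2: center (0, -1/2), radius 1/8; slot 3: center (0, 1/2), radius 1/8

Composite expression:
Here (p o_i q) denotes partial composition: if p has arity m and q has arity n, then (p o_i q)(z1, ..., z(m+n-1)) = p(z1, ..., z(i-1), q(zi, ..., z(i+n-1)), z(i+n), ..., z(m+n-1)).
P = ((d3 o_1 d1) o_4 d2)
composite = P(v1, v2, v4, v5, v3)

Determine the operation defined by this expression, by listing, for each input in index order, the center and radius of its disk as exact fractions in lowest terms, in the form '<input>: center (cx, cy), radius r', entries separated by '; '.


v1: center (-9/16, -1/16), radius 1/64; v2: center (-9/16, 1/16), radius 1/48; v3: center (-1/16, 1/2), radius 1/40; v4: center (0, -1/2), radius 1/8; v5: center (0, 7/16), radius 1/64

Affine substitution under d3: radii multiply and v-centers shift.
tracing v1 down its 2-map path: center (-9/16, -1/16), radius 1/64
tracing v2 down its 2-map path: center (-9/16, 1/16), radius 1/48
tracing v4 down its 1-map path: center (0, -1/2), radius 1/8
tracing v5 down its 2-map path: center (0, 7/16), radius 1/64
tracing v3 down its 2-map path: center (-1/16, 1/2), radius 1/40


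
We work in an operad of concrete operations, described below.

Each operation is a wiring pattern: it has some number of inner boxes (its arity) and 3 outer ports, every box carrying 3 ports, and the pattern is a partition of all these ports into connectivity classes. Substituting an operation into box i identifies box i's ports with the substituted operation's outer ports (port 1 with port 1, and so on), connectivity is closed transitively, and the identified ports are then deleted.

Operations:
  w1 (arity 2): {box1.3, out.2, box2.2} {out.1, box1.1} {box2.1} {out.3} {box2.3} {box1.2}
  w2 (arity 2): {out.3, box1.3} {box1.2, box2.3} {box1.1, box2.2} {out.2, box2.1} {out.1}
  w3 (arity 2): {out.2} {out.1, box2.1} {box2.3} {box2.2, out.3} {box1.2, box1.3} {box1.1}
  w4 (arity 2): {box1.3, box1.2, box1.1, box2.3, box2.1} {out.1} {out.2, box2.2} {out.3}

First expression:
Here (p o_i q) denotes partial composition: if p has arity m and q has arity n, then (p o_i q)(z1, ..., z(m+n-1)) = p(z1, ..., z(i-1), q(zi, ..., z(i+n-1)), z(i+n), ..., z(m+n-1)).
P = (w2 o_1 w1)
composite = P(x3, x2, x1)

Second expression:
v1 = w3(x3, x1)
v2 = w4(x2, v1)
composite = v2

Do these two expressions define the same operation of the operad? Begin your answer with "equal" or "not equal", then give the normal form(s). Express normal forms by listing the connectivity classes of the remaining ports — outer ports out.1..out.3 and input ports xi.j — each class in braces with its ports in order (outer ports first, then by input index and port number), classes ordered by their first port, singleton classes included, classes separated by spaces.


not equal: they reduce to {out.1} {out.2, x1.1} {out.3} {x1.2, x3.1} {x1.3, x2.2, x3.3} {x2.1} {x2.3} {x3.2} and {out.1} {out.2} {out.3} {x1.1, x1.2, x2.1, x2.2, x2.3} {x1.3} {x3.1} {x3.2, x3.3}


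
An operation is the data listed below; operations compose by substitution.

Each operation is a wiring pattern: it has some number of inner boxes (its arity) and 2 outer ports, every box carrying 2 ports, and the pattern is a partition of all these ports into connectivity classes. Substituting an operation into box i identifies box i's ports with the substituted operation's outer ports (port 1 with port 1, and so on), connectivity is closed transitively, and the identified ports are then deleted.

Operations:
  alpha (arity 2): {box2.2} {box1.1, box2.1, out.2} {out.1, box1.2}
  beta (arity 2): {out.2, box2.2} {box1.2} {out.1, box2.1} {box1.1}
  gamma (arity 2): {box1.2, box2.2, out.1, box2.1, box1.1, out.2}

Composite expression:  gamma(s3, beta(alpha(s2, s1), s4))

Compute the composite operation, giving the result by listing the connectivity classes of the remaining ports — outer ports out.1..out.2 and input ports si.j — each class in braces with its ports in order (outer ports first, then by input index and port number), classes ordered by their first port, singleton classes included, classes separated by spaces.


{out.1, out.2, s3.1, s3.2, s4.1, s4.2} {s1.1, s2.1} {s1.2} {s2.2}

Substituting into gamma glues patterns; closure does the rest.
alpha over (s2, s1) gives {out.1, s2.2} {out.2, s1.1, s2.1} {s1.2}, out.j being that stage's outer ports
beta over (s2, s1, s4) gives {out.1, s4.1} {out.2, s4.2} {s1.1, s2.1} {s1.2} {s2.2}, out.j being that stage's outer ports
gamma over (s3, s2, s1, s4) gives {out.1, out.2, s3.1, s3.2, s4.1, s4.2} {s1.1, s2.1} {s1.2} {s2.2}, out.j being that stage's outer ports


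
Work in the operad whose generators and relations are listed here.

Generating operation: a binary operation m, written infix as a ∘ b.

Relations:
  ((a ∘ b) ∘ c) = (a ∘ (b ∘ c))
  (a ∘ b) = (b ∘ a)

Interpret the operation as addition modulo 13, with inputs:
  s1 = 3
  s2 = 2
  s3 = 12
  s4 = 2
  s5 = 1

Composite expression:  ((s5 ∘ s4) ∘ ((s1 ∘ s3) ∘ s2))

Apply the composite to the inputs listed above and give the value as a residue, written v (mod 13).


7 (mod 13)

(s5 ∘ s4) = 3
(s1 ∘ s3) = 2
((s1 ∘ s3) ∘ s2) = 4
((s5 ∘ s4) ∘ ((s1 ∘ s3) ∘ s2)) = 7


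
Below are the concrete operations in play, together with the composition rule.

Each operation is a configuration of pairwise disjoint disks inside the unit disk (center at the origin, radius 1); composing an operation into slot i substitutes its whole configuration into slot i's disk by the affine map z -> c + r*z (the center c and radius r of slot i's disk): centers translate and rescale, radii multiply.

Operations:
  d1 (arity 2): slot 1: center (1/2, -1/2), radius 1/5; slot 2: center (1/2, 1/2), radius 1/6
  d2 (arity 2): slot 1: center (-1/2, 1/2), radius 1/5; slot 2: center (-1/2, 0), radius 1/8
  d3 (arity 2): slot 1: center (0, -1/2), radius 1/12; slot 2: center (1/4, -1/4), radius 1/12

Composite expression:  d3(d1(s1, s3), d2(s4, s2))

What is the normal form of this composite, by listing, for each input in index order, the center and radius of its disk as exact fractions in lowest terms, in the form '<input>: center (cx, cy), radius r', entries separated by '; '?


s1: center (1/24, -13/24), radius 1/60; s2: center (5/24, -1/4), radius 1/96; s3: center (1/24, -11/24), radius 1/72; s4: center (5/24, -5/24), radius 1/60

Each s-disk chains the slot maps above it in d3; radii multiply.
tracing s1 down its 2-map path: center (1/24, -13/24), radius 1/60
tracing s3 down its 2-map path: center (1/24, -11/24), radius 1/72
tracing s4 down its 2-map path: center (5/24, -5/24), radius 1/60
tracing s2 down its 2-map path: center (5/24, -1/4), radius 1/96


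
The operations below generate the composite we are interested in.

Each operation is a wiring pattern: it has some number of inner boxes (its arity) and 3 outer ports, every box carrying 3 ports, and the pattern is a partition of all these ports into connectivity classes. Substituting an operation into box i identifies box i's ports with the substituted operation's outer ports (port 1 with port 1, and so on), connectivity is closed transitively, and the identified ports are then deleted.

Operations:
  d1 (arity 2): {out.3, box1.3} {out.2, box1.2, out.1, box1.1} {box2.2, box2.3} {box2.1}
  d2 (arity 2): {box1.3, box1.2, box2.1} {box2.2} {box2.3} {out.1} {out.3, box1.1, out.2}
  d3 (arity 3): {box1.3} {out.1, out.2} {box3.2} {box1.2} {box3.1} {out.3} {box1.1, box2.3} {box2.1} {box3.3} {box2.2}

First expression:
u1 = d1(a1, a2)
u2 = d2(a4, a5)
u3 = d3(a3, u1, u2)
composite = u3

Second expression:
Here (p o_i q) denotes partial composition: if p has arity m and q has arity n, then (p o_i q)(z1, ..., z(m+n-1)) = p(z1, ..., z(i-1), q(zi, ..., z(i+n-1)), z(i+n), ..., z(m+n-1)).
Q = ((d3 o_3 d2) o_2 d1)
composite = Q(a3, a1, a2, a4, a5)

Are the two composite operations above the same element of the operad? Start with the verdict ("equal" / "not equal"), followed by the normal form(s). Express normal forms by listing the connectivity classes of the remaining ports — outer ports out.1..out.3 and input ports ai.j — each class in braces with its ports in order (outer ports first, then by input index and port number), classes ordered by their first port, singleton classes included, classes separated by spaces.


equal; the common form is {out.1, out.2} {out.3} {a1.1, a1.2} {a1.3, a3.1} {a2.1} {a2.2, a2.3} {a3.2} {a3.3} {a4.1} {a4.2, a4.3, a5.1} {a5.2} {a5.3}


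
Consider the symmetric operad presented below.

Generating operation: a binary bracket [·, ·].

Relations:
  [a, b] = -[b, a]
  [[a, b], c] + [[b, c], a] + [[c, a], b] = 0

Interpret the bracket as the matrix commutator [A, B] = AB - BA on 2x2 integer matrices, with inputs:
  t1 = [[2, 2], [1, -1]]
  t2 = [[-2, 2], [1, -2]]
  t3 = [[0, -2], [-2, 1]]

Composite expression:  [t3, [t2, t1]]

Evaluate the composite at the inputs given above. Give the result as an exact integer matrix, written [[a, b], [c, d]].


[t2, t1] = [[0, -6], [3, 0]]
[t3, [t2, t1]] = [[-18, 6], [3, 18]]

[[-18, 6], [3, 18]]


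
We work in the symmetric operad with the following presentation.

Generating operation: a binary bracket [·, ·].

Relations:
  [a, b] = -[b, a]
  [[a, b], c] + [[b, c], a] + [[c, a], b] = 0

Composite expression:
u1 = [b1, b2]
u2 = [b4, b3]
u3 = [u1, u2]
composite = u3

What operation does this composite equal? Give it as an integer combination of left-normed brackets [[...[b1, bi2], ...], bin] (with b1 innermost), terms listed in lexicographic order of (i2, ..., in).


-[[[b1, b2], b3], b4] + [[[b1, b2], b4], b3]

Left-normed coefficients sit on the b1-initial expansion words.
Composite bracket: [[b1, b2], [b4, b3]]
Expanding via [a, b] = ab - ba: 8 signed words (2^3 = 8).
Collect the words opening with b1:
  word b1b2b3b4 has sign -1, contributing -[[[b1, b2], b3], b4]
  word b1b2b4b3 has sign +1, contributing +[[[b1, b2], b4], b3]


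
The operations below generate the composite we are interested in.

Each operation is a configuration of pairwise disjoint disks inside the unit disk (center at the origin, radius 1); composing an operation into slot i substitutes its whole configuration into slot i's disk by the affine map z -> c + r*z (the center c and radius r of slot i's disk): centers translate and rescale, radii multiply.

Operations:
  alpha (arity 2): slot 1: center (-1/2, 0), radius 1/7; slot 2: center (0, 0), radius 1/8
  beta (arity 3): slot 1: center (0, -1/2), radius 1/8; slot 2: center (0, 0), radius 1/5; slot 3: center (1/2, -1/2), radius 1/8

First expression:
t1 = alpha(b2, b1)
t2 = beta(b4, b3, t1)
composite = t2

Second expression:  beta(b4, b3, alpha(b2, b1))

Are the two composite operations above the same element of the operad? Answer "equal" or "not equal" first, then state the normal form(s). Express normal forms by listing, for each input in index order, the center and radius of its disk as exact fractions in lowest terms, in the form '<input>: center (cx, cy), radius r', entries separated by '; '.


equal — both sides give b1: center (1/2, -1/2), radius 1/64; b2: center (7/16, -1/2), radius 1/56; b3: center (0, 0), radius 1/5; b4: center (0, -1/2), radius 1/8


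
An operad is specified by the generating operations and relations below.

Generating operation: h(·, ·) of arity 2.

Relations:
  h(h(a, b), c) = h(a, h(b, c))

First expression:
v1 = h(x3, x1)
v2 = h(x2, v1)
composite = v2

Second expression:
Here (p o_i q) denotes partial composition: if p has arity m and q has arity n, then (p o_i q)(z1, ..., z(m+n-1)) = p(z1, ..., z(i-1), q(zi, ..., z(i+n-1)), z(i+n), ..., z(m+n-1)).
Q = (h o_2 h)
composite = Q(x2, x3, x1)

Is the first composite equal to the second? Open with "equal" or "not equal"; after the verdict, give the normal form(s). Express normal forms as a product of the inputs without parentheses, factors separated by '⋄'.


equal: each reduces to x2 ⋄ x3 ⋄ x1


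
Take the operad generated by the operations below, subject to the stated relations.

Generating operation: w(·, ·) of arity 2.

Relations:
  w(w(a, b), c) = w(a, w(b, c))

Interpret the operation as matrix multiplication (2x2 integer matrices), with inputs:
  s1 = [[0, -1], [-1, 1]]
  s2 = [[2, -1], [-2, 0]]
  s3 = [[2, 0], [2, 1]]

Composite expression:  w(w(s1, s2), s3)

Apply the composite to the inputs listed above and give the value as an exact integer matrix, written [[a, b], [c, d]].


w(s1, s2) = [[2, 0], [-4, 1]]
w(w(s1, s2), s3) = [[4, 0], [-6, 1]]

[[4, 0], [-6, 1]]


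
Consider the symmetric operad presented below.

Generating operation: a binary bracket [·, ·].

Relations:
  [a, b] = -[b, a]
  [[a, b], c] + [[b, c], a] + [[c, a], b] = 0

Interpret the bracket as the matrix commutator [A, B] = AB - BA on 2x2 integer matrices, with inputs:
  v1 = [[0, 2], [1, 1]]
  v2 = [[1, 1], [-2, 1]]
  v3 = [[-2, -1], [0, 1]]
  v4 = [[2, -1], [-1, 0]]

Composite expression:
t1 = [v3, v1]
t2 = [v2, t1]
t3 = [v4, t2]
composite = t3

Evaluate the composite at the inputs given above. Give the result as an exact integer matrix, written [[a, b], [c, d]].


[[-2, -18], [14, 2]]

[v3, v1] = [[-1, -7], [3, 1]]
[v2, [v3, v1]] = [[-11, 2], [4, 11]]
[v4, [v2, [v3, v1]]] = [[-2, -18], [14, 2]]


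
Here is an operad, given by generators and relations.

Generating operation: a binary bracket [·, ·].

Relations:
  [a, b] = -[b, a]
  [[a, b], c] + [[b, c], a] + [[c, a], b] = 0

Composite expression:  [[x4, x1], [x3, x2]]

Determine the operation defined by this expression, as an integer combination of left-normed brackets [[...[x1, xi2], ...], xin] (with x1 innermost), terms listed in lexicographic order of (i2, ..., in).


Skip Jacobi rewriting: expand, keep x1-initial words, read off terms.
Composite bracket: [[x4, x1], [x3, x2]]
Under [a, b] = ab - ba we get 8 signed associative words (2^3 = 8).
Coefficients come from the x1-initial words:
  x1x4x2x3 (sign +1) contributes +[[[x1, x4], x2], x3]
  x1x4x3x2 (sign -1) contributes -[[[x1, x4], x3], x2]

[[[x1, x4], x2], x3] - [[[x1, x4], x3], x2]


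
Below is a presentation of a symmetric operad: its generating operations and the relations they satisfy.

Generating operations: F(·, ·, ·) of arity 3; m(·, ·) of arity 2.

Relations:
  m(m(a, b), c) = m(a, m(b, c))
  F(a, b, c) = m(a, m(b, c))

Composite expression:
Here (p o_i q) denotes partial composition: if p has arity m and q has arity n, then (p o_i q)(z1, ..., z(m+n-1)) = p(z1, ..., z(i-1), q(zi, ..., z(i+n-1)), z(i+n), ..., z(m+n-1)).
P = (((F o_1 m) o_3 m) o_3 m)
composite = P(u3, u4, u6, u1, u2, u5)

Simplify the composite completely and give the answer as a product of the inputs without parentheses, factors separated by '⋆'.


u3 ⋆ u4 ⋆ u6 ⋆ u1 ⋆ u2 ⋆ u5

Every regrouping of F is equal, so read the u-inputs in written order.
m(u3, u4) flattens to u3 ⋆ u4
m(u6, u1) flattens to u6 ⋆ u1
m(m(u6, u1), u2) flattens to u6 ⋆ u1 ⋆ u2
F(m(u3, u4), m(m(u6, u1), u2), u5) flattens to u3 ⋆ u4 ⋆ u6 ⋆ u1 ⋆ u2 ⋆ u5


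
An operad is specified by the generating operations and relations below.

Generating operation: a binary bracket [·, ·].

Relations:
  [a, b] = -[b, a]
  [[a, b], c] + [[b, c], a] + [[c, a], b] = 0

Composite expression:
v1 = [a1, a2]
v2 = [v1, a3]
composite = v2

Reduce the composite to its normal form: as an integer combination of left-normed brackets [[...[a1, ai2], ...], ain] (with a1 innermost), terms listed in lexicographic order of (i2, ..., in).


Expand each bracket as ab - ba; the a1-initial words give the coefficients.
Composite bracket: [[a1, a2], a3]
Applying ab - ba throughout gives 4 signed words (2^2 = 4).
The a1-initial words carry the normal form:
  word a1a2a3 has sign +1, contributing +[[a1, a2], a3]

[[a1, a2], a3]


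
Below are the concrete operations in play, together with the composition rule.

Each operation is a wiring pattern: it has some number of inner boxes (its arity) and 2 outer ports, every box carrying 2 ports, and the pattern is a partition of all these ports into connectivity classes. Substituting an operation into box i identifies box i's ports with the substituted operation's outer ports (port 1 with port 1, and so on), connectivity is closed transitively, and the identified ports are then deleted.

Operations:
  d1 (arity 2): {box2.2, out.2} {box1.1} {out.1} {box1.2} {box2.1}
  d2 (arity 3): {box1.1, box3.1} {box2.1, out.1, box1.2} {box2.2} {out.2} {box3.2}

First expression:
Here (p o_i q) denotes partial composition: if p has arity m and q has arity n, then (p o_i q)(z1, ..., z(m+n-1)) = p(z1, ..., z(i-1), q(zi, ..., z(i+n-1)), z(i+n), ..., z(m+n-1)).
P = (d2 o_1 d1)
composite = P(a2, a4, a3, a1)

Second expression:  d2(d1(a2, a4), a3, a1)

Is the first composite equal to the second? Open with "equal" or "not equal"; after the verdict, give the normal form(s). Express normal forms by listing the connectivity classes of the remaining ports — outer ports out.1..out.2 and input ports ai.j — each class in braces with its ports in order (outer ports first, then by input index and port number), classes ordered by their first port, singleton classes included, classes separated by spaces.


equal; both compose to {out.1, a3.1, a4.2} {out.2} {a1.1} {a1.2} {a2.1} {a2.2} {a3.2} {a4.1}

The first expression, normalized: {out.1, a3.1, a4.2} {out.2} {a1.1} {a1.2} {a2.1} {a2.2} {a3.2} {a4.1}
The second expression, normalized: {out.1, a3.1, a4.2} {out.2} {a1.1} {a1.2} {a2.1} {a2.2} {a3.2} {a4.1}
Same normal form: equal.


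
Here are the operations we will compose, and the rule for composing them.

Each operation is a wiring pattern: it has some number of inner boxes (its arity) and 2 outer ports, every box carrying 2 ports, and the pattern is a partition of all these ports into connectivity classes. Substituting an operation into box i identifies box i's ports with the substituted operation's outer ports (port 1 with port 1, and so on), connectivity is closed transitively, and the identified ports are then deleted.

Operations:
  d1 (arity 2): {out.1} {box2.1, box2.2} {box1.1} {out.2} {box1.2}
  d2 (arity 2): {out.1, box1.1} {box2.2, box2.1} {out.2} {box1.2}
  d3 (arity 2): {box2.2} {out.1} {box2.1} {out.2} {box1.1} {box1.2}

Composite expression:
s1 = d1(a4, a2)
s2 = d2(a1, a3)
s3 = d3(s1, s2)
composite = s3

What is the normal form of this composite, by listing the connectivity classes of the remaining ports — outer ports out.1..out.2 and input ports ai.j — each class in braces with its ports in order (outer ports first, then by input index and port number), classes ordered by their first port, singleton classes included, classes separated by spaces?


Substituting into d3 glues patterns; closure does the rest.
after d1, the pattern on (a4, a2) reads {out.1} {out.2} {a2.1, a2.2} {a4.1} {a4.2} (out.j = its outer ports)
after d2, the pattern on (a1, a3) reads {out.1, a1.1} {out.2} {a1.2} {a3.1, a3.2} (out.j = its outer ports)
after d3, the pattern on (a4, a2, a1, a3) reads {out.1} {out.2} {a1.1} {a1.2} {a2.1, a2.2} {a3.1, a3.2} {a4.1} {a4.2} (out.j = its outer ports)

{out.1} {out.2} {a1.1} {a1.2} {a2.1, a2.2} {a3.1, a3.2} {a4.1} {a4.2}


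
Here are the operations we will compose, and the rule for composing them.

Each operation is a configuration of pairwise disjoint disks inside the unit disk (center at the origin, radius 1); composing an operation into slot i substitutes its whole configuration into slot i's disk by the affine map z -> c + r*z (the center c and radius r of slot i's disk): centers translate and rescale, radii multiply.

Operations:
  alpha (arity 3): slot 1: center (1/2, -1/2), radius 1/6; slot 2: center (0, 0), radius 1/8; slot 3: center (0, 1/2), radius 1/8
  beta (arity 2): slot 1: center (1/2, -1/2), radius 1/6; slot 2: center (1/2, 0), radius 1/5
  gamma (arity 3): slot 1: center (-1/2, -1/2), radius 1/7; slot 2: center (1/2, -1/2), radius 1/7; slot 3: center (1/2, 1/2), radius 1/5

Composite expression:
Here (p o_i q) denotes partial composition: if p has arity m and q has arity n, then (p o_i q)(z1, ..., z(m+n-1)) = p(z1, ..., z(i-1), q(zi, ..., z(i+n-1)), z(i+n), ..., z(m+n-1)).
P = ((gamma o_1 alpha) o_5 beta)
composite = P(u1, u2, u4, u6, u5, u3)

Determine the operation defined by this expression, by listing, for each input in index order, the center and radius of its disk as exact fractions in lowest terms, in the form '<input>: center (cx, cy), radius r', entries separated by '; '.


u1: center (-3/7, -4/7), radius 1/42; u2: center (-1/2, -1/2), radius 1/56; u3: center (3/5, 1/2), radius 1/25; u4: center (-1/2, -3/7), radius 1/56; u5: center (3/5, 2/5), radius 1/30; u6: center (1/2, -1/2), radius 1/7

Each u-disk chains the slot maps above it in gamma; radii multiply.
for u1, the 2-step affine chain lands on center (-3/7, -4/7), radius 1/42
for u2, the 2-step affine chain lands on center (-1/2, -1/2), radius 1/56
for u4, the 2-step affine chain lands on center (-1/2, -3/7), radius 1/56
for u6, the 1-step affine chain lands on center (1/2, -1/2), radius 1/7
for u5, the 2-step affine chain lands on center (3/5, 2/5), radius 1/30
for u3, the 2-step affine chain lands on center (3/5, 1/2), radius 1/25


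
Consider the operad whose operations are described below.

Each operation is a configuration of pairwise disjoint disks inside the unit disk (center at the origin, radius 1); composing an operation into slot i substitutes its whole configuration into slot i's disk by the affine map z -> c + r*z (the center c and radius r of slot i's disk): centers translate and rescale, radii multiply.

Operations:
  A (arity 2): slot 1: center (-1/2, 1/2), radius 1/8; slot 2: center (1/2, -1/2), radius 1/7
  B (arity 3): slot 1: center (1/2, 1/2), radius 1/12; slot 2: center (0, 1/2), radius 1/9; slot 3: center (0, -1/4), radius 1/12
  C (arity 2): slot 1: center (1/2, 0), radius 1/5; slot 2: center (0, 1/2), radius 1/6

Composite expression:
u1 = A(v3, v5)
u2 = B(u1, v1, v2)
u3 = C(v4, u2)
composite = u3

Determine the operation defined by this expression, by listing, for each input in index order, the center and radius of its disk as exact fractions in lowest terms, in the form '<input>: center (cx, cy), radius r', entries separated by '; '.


Affine substitution under C: radii multiply and v-centers shift.
v4 passes through 1 substitution, ending at center (1/2, 0), radius 1/5
v3 passes through 3 substitutions, ending at center (11/144, 85/144), radius 1/576
v5 passes through 3 substitutions, ending at center (13/144, 83/144), radius 1/504
v1 passes through 2 substitutions, ending at center (0, 7/12), radius 1/54
v2 passes through 2 substitutions, ending at center (0, 11/24), radius 1/72

v1: center (0, 7/12), radius 1/54; v2: center (0, 11/24), radius 1/72; v3: center (11/144, 85/144), radius 1/576; v4: center (1/2, 0), radius 1/5; v5: center (13/144, 83/144), radius 1/504


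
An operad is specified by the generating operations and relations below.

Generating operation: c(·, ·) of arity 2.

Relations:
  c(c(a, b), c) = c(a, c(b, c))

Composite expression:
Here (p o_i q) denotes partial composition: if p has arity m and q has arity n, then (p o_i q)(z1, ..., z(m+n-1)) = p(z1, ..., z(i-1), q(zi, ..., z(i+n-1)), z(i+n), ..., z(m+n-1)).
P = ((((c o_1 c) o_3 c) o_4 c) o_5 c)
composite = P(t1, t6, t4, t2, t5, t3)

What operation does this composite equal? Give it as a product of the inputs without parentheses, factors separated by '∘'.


t1 ∘ t6 ∘ t4 ∘ t2 ∘ t5 ∘ t3

All parenthesizations of c agree; list the t-inputs left to right.
c(t1, t6) spells out as t1 ∘ t6
c(t5, t3) spells out as t5 ∘ t3
c(t2, c(t5, t3)) spells out as t2 ∘ t5 ∘ t3
c(t4, c(t2, c(t5, t3))) spells out as t4 ∘ t2 ∘ t5 ∘ t3
c(c(t1, t6), c(t4, c(t2, c(t5, t3)))) spells out as t1 ∘ t6 ∘ t4 ∘ t2 ∘ t5 ∘ t3


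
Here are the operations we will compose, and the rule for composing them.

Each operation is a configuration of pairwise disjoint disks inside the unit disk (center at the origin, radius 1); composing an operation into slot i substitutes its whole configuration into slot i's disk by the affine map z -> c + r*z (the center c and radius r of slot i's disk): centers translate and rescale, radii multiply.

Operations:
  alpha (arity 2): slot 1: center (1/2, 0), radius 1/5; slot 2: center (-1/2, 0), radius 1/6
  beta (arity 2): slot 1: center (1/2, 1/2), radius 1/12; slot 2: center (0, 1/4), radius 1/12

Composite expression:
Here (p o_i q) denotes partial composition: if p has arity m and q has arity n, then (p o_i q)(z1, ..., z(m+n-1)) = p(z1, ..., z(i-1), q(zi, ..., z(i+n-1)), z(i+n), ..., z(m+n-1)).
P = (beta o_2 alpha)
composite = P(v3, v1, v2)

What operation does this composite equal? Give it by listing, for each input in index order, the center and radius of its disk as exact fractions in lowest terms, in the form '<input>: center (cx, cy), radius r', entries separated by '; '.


Only the slot chain above each v matters under beta; compose those maps.
input v3: composing its 1 substitution step yields center (1/2, 1/2), radius 1/12
input v1: composing its 2 substitution steps yields center (1/24, 1/4), radius 1/60
input v2: composing its 2 substitution steps yields center (-1/24, 1/4), radius 1/72

v1: center (1/24, 1/4), radius 1/60; v2: center (-1/24, 1/4), radius 1/72; v3: center (1/2, 1/2), radius 1/12


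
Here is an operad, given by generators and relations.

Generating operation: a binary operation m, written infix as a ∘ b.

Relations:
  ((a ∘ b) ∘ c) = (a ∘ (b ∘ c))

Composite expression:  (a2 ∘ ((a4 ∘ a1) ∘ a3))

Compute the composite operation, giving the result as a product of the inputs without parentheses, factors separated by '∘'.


a2 ∘ a4 ∘ a1 ∘ a3

Every regrouping of m is equal, so read the a-inputs in written order.
(a4 ∘ a1) flattens to a4 ∘ a1
((a4 ∘ a1) ∘ a3) flattens to a4 ∘ a1 ∘ a3
(a2 ∘ ((a4 ∘ a1) ∘ a3)) flattens to a2 ∘ a4 ∘ a1 ∘ a3


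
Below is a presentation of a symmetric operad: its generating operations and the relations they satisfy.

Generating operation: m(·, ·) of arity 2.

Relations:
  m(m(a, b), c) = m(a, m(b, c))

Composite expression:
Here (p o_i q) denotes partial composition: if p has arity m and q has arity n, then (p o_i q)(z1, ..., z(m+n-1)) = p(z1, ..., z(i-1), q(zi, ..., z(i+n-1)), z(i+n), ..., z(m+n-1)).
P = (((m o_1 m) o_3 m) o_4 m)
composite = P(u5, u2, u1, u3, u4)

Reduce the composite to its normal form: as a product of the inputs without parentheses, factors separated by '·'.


u5 · u2 · u1 · u3 · u4

Under associativity of m, the answer is the u's in reading order.
m(u5, u2) spells out as u5 · u2
m(u3, u4) spells out as u3 · u4
m(u1, m(u3, u4)) spells out as u1 · u3 · u4
m(m(u5, u2), m(u1, m(u3, u4))) spells out as u5 · u2 · u1 · u3 · u4


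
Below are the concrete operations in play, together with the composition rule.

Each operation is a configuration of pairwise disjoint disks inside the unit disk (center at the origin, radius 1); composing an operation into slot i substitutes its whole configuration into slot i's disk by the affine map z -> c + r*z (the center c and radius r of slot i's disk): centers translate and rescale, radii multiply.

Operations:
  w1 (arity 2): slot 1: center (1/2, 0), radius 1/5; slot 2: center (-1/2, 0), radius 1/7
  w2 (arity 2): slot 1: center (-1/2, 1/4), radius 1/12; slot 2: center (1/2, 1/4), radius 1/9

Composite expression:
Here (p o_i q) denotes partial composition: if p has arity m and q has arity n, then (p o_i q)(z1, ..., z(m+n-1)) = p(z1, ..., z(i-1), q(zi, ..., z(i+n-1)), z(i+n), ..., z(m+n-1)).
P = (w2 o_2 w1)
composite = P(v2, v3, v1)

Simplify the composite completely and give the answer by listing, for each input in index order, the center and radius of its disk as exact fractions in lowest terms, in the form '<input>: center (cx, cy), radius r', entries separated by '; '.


v1: center (4/9, 1/4), radius 1/63; v2: center (-1/2, 1/4), radius 1/12; v3: center (5/9, 1/4), radius 1/45


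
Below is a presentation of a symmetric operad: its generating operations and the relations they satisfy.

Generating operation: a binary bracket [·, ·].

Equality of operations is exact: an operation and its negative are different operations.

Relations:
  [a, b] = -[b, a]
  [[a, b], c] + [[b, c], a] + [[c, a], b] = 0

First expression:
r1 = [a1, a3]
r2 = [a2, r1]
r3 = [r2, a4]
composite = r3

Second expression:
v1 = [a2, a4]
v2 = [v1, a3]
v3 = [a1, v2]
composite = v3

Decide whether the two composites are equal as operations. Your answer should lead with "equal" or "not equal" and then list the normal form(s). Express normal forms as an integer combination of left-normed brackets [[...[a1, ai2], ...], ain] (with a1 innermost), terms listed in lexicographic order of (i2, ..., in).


Reducing the first expression gives -[[[a1, a3], a2], a4]
Reducing the second expression gives [[[a1, a2], a4], a3] - [[[a1, a3], a2], a4] + [[[a1, a3], a4], a2] - [[[a1, a4], a2], a3]
They disagree, so not equal.

not equal: they reduce to -[[[a1, a3], a2], a4] and [[[a1, a2], a4], a3] - [[[a1, a3], a2], a4] + [[[a1, a3], a4], a2] - [[[a1, a4], a2], a3]


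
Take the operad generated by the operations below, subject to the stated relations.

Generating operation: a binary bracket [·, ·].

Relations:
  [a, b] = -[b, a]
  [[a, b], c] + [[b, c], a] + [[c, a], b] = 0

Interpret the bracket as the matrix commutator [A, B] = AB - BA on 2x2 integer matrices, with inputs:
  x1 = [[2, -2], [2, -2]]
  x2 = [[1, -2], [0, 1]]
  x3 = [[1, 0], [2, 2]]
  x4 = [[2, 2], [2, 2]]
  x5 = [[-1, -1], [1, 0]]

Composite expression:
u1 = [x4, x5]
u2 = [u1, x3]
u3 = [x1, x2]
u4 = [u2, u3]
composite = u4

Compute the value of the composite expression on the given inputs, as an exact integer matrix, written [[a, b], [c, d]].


[[-112, -80], [-112, 112]]

[x4, x5] = [[4, 2], [-2, -4]]
[[x4, x5], x3] = [[4, 2], [-14, -4]]
[x1, x2] = [[4, -8], [0, -4]]
[[[x4, x5], x3], [x1, x2]] = [[-112, -80], [-112, 112]]


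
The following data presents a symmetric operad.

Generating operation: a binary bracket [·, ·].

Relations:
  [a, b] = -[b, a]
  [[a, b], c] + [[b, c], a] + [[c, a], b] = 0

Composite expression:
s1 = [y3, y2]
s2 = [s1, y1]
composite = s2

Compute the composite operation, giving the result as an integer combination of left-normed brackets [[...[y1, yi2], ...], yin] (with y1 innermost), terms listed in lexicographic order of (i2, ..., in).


[[y1, y2], y3] - [[y1, y3], y2]

Left-normed coefficients sit on the y1-initial expansion words.
Composite bracket: [[y3, y2], y1]
Full expansion: 4 signed words from ab - ba (2^2 = 4).
Coefficients come from the y1-initial words:
  y1y2y3 (sign +1) contributes +[[y1, y2], y3]
  y1y3y2 (sign -1) contributes -[[y1, y3], y2]


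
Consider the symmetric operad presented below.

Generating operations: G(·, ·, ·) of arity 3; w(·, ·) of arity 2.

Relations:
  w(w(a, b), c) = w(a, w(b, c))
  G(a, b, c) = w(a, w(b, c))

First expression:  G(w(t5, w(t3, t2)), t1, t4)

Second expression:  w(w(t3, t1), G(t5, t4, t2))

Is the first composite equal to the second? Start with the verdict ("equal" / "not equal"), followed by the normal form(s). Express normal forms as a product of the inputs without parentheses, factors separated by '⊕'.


The first expression reduces to t5 ⊕ t3 ⊕ t2 ⊕ t1 ⊕ t4
The second expression reduces to t3 ⊕ t1 ⊕ t5 ⊕ t4 ⊕ t2
They disagree, so not equal.

not equal — first t5 ⊕ t3 ⊕ t2 ⊕ t1 ⊕ t4, second t3 ⊕ t1 ⊕ t5 ⊕ t4 ⊕ t2


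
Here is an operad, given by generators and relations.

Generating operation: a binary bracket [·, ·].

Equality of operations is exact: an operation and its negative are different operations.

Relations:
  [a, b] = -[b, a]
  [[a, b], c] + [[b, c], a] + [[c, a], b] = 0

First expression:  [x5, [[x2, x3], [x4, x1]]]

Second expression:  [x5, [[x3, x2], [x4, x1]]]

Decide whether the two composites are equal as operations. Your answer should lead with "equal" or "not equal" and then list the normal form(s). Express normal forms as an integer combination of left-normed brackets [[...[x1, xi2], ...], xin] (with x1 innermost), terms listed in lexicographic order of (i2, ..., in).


not equal; first: -[[[[x1, x4], x2], x3], x5] + [[[[x1, x4], x3], x2], x5]; second: [[[[x1, x4], x2], x3], x5] - [[[[x1, x4], x3], x2], x5]
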